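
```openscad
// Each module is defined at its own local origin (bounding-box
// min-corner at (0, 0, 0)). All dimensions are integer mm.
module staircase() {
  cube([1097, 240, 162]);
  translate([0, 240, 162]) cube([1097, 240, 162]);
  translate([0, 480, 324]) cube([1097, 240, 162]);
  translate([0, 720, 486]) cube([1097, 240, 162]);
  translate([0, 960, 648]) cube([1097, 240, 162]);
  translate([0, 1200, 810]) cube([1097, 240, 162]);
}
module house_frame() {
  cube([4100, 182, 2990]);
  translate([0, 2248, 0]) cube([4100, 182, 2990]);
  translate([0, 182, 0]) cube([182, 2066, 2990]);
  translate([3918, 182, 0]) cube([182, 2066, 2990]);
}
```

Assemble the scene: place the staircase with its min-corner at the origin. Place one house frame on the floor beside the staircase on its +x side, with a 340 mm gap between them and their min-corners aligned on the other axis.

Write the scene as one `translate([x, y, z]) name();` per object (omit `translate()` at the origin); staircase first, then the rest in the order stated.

staircase();
translate([1437, 0, 0]) house_frame();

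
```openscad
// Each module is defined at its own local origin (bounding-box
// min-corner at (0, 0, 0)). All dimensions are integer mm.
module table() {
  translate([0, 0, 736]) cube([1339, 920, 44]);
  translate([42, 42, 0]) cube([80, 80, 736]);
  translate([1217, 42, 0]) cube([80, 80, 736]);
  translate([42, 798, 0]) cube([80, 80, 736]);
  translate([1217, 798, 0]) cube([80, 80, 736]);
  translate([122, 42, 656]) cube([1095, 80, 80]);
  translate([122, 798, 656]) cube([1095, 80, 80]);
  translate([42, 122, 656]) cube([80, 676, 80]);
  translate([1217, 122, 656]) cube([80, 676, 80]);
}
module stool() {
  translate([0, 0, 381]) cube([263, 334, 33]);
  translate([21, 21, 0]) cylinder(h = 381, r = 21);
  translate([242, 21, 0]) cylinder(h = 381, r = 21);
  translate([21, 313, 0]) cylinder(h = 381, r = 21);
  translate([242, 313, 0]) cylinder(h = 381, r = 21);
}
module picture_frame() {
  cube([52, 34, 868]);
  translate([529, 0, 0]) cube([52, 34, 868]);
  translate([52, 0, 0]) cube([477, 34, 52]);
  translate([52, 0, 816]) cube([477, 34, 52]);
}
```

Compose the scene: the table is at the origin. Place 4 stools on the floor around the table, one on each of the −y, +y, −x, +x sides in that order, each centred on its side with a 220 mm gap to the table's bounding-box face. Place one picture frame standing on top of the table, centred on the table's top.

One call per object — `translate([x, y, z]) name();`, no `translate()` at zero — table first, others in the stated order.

table();
translate([538, -554, 0]) stool();
translate([538, 1140, 0]) stool();
translate([-483, 293, 0]) stool();
translate([1559, 293, 0]) stool();
translate([379, 443, 780]) picture_frame();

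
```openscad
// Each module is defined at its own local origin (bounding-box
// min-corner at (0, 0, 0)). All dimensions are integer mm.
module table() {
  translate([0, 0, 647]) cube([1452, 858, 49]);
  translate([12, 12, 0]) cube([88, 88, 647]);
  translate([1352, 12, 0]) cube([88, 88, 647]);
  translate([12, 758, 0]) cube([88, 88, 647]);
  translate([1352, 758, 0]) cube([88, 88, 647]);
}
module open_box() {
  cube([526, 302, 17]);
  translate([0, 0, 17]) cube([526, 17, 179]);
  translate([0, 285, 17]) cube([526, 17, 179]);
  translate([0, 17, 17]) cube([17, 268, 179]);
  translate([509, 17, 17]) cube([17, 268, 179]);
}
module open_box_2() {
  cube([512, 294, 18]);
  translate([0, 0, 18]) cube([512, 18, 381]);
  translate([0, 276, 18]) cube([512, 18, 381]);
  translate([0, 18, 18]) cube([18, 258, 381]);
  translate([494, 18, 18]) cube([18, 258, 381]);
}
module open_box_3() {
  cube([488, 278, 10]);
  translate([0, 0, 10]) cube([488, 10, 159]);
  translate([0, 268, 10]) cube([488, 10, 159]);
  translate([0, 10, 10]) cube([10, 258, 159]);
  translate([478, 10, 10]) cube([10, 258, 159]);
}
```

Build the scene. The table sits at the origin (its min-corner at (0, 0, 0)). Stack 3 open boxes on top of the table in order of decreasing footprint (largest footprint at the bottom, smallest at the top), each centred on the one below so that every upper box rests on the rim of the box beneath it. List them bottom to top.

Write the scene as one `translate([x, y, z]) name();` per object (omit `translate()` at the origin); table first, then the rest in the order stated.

table();
translate([463, 278, 696]) open_box();
translate([470, 282, 892]) open_box_2();
translate([482, 290, 1291]) open_box_3();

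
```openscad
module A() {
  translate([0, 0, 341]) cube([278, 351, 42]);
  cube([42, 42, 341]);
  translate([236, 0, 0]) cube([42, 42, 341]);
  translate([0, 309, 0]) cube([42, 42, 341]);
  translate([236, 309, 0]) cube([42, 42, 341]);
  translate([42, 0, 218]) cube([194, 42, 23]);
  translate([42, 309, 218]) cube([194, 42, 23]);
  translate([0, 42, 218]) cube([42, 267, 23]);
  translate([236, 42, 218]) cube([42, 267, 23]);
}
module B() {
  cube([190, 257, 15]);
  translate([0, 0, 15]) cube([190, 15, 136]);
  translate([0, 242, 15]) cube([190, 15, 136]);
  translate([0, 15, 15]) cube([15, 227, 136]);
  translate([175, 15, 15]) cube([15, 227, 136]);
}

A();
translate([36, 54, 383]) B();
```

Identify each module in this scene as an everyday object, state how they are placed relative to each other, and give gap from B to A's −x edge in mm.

A is a stool. B is an open box. The open box is on top of the stool. The gap from the open box to the stool's −x edge is 36 mm.

The open box's min-x is at 36; the stool's min-x is 0; gap = 36 mm.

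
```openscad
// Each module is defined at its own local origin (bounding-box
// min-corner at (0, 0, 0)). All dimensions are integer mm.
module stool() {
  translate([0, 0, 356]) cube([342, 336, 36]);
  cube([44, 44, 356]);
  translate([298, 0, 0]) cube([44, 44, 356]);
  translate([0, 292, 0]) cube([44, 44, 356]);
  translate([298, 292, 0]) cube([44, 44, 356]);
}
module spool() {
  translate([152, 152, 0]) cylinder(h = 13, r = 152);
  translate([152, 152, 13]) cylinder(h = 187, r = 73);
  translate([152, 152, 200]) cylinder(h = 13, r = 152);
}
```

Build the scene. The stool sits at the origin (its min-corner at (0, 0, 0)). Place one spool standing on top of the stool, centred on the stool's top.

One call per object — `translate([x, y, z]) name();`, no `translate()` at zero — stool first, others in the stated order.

stool();
translate([19, 16, 392]) spool();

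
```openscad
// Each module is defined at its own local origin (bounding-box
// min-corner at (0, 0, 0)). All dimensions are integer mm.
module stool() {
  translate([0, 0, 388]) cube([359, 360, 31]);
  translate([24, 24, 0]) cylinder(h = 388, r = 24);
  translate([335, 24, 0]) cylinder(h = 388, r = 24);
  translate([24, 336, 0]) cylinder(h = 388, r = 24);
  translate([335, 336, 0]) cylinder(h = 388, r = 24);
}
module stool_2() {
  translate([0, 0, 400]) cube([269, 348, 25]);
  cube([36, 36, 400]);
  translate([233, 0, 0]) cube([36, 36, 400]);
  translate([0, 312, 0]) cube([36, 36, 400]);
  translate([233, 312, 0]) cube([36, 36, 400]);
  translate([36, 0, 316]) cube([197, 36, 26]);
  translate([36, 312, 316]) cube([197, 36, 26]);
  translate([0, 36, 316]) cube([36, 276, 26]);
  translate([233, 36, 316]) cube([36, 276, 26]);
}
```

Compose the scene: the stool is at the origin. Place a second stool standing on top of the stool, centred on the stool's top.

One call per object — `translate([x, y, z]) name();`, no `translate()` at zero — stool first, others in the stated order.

stool();
translate([45, 6, 419]) stool_2();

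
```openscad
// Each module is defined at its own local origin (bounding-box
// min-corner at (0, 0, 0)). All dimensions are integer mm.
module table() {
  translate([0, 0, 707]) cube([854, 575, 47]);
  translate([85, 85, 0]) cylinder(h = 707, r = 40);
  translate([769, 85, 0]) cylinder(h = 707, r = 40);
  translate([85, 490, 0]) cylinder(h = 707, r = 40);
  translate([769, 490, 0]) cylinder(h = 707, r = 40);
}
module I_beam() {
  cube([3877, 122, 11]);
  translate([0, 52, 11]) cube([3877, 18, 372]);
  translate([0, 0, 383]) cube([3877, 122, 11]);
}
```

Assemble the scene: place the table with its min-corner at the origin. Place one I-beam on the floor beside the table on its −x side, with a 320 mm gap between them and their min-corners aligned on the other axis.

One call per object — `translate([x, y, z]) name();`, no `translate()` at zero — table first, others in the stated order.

table();
translate([-4197, 0, 0]) I_beam();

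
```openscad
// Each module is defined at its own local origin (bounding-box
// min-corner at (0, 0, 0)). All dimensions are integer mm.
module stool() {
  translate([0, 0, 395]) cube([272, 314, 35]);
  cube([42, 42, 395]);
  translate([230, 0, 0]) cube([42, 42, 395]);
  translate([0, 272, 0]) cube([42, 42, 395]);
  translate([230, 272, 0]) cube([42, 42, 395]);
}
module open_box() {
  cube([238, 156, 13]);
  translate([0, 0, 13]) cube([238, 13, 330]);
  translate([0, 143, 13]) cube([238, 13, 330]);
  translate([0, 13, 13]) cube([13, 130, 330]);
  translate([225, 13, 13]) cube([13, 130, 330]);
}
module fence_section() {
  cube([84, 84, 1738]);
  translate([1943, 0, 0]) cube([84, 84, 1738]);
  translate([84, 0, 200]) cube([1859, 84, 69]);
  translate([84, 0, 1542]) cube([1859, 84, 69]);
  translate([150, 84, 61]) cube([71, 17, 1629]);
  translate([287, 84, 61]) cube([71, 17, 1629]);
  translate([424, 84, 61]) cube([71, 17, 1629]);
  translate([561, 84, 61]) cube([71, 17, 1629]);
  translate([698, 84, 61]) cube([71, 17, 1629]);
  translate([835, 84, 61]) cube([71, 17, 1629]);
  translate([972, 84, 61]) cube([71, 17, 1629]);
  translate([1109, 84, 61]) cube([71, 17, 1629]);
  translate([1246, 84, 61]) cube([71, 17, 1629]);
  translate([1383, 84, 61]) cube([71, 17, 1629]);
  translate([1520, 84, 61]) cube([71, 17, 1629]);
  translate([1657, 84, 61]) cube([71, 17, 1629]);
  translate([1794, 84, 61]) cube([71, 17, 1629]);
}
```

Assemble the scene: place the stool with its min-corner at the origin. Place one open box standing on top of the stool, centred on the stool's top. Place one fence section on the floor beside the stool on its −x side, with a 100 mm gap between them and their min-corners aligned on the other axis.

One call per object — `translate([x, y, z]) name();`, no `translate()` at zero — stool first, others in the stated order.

stool();
translate([17, 79, 430]) open_box();
translate([-2127, 0, 0]) fence_section();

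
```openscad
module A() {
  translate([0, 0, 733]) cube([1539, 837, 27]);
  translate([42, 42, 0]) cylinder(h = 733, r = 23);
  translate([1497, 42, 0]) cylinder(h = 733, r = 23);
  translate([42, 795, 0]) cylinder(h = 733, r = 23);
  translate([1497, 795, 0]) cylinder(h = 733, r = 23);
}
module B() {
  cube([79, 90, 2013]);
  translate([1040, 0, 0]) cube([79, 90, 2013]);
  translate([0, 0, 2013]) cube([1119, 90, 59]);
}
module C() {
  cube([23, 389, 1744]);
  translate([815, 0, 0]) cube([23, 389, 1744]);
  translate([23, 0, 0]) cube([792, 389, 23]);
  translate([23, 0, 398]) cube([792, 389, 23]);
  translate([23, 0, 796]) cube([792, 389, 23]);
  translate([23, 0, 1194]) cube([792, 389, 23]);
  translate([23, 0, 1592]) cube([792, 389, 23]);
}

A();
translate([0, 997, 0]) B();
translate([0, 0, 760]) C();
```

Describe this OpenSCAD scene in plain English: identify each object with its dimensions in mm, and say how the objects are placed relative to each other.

A is a table: top 1539 mm (x) × 837 mm (y), 27 mm thick, upper face at z = 760 mm, on four round legs of 46 mm diameter, each leg's bounding box inset 19 mm from the nearest pair of top edges, running from z = 0 to the bottom of the top.

B is a door frame. The clear opening is 961 mm wide and 2013 mm high. Two 79 mm wide jambs, 90 mm deep, stand either side of the opening from the floor to the top of the opening. A 59 mm thick head sits across the top of both jambs, spanning the full outside width of the frame.

C is an open bookshelf. Two side panels, each 23 mm thick, 389 mm deep and 1744 mm tall, stand 838 mm apart (outside-to-outside). Between them sit 5 shelves, each 23 mm thick and 389 mm deep, spanning the full gap between the sides. The bottom shelf rests on the floor (its underside at z = 0) and the clear gap between one shelf's top and the next shelf's underside is 375 mm.

The door frame is on the floor beside the table on its +y side. The bookshelf is on top of the table.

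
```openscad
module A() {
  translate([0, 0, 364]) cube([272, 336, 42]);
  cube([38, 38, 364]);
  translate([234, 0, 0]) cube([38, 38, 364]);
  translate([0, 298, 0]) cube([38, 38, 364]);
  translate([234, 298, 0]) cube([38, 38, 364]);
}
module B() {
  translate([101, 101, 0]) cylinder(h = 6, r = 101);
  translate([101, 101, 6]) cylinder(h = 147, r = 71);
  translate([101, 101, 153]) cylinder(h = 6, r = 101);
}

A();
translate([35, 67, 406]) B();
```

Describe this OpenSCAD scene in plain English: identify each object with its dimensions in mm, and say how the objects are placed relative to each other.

A is a four-legged stool. The seat is 272×336 mm, 42 mm thick, top at z = 406 mm. It stands on four square legs, each 38×38 mm in cross-section, from z = 0 to the seat underside, each flush with a corner of the seat.

B is a spool: two coaxial disc flanges of radius 101 mm and thickness 6 mm, joined by a core cylinder of radius 71 mm and height 147 mm. The lower flange rests on z = 0 and the three cylinders share a vertical axis.

The spool is on top of the stool, centred.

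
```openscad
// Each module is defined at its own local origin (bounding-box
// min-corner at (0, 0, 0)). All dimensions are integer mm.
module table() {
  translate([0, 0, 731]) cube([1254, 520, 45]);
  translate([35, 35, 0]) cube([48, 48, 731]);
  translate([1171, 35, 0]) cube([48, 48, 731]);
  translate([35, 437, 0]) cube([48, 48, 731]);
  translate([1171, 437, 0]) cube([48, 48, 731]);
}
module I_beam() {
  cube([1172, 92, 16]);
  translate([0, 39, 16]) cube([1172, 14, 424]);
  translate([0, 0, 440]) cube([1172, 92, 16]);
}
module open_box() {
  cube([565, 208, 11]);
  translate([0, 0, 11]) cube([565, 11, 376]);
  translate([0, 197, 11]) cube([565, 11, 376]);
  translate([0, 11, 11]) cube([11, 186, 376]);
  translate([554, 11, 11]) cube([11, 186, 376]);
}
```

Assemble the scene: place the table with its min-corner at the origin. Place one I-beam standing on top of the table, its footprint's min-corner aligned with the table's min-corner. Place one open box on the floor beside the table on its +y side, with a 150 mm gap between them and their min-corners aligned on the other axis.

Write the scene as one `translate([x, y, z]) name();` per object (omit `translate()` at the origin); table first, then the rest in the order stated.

table();
translate([0, 0, 776]) I_beam();
translate([0, 670, 0]) open_box();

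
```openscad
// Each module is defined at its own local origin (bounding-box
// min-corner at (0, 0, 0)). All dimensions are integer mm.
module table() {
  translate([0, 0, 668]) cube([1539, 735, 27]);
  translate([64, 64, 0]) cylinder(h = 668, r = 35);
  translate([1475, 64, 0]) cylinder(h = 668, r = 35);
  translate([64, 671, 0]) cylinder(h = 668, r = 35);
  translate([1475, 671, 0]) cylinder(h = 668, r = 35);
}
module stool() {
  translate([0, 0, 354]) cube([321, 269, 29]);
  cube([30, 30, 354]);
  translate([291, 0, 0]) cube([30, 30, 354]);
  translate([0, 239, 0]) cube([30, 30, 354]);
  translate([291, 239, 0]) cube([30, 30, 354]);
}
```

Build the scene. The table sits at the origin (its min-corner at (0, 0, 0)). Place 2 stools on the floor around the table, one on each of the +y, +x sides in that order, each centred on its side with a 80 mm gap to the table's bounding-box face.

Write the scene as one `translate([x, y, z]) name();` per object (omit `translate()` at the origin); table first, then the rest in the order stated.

table();
translate([609, 815, 0]) stool();
translate([1619, 233, 0]) stool();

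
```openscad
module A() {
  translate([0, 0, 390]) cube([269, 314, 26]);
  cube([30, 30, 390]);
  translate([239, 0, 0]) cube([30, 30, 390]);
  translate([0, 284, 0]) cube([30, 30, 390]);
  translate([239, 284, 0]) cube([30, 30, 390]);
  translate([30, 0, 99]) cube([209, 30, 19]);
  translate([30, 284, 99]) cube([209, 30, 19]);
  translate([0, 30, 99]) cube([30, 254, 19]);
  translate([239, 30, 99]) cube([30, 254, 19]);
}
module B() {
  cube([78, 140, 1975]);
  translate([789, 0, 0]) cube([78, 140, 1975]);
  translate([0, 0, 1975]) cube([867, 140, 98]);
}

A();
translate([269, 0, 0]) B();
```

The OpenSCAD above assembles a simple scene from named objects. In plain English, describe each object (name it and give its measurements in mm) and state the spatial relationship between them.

A is a four-legged stool. The seat is a 269×314×26 mm slab whose top surface is at z = 416 mm; four square legs, each 30×30 mm in cross-section, run from the floor (z = 0) to the underside of the seat, each flush with a corner of the seat. Four stretchers, 30 mm wide and 19 mm tall, connect adjacent legs with their undersides at z = 99 mm, each running between the inner faces of the legs it joins and aligned with the legs' outer faces on the other axis.

B is a door frame. The clear opening is 711 mm wide and 1975 mm high. Two 78 mm wide jambs, 140 mm deep, stand either side of the opening from the floor to the top of the opening. A 98 mm thick head sits across the top of both jambs, spanning the full outside width of the frame.

The door frame is against the stool's +x side, with their −y faces flush.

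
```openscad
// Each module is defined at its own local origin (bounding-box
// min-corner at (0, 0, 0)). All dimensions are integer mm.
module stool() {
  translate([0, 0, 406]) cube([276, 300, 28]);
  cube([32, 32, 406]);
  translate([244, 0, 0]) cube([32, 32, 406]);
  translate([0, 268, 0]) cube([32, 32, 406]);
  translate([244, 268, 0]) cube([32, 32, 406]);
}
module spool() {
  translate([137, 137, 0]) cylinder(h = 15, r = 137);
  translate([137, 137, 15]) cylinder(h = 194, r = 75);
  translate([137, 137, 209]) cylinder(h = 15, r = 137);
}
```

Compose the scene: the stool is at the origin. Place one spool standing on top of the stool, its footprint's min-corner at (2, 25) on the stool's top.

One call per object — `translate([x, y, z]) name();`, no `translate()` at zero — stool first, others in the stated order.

stool();
translate([2, 25, 434]) spool();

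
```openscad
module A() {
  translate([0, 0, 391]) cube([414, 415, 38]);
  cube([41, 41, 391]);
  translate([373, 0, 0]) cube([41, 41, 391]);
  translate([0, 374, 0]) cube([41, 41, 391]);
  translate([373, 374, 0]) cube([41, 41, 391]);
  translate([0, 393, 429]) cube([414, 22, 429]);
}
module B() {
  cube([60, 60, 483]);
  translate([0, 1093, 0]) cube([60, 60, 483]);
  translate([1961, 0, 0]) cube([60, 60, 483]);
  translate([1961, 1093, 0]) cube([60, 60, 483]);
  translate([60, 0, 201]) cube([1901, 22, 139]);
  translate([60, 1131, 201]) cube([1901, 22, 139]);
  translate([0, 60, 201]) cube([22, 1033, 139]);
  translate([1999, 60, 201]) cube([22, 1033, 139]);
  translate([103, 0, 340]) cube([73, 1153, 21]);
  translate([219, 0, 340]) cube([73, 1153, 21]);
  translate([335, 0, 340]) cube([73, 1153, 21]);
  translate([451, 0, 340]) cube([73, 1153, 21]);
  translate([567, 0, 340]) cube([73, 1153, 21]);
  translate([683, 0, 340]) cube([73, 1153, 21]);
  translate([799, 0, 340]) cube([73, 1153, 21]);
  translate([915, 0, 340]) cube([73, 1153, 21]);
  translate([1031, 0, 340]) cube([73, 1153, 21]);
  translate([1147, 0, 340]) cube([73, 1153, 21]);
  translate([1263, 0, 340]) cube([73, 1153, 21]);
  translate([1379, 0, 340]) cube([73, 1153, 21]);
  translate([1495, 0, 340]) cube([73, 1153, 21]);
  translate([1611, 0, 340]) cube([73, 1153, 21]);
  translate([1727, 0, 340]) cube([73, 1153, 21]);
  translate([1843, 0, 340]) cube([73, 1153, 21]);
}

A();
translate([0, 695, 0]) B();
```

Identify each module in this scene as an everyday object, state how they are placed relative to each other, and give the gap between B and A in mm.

The bed frame's nearest face is 280 mm from the chair's +y face.

A is a chair. B is a bed frame. The bed frame is on the floor beside the chair on its +y side. The gap between the bed frame and the chair is 280 mm.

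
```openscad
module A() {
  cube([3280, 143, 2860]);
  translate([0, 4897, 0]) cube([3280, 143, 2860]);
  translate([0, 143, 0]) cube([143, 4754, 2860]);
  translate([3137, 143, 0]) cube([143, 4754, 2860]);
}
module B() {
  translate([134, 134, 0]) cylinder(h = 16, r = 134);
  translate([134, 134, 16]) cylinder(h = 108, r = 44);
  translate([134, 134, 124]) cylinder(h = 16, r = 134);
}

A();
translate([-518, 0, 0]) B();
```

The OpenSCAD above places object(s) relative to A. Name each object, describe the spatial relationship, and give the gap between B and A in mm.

The spool's nearest face is 250 mm from the house frame's −x face.

A is a house frame. B is a spool. The spool is on the floor beside the house frame on its −x side. The gap between the spool and the house frame is 250 mm.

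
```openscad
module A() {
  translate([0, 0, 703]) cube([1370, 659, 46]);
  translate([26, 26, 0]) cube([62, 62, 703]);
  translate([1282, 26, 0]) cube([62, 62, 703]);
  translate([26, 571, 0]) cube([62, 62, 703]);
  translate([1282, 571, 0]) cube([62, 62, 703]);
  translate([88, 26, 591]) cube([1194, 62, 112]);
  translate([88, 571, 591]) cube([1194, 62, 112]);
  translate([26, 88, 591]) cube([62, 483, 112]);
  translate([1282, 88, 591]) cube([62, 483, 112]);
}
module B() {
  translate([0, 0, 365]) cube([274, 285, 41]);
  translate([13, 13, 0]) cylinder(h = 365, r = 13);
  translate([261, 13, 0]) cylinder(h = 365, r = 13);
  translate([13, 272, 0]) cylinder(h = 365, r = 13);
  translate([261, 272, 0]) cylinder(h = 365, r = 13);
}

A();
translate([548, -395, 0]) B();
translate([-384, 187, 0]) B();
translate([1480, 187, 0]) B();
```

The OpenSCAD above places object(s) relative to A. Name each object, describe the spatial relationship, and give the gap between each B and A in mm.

A is a table. B is a stool. Three stools sit around the table at the −y, −x, +x sides. The gap between each stool and the table is 110 mm.

Each stool's nearest face is 110 mm from the table's bounding box.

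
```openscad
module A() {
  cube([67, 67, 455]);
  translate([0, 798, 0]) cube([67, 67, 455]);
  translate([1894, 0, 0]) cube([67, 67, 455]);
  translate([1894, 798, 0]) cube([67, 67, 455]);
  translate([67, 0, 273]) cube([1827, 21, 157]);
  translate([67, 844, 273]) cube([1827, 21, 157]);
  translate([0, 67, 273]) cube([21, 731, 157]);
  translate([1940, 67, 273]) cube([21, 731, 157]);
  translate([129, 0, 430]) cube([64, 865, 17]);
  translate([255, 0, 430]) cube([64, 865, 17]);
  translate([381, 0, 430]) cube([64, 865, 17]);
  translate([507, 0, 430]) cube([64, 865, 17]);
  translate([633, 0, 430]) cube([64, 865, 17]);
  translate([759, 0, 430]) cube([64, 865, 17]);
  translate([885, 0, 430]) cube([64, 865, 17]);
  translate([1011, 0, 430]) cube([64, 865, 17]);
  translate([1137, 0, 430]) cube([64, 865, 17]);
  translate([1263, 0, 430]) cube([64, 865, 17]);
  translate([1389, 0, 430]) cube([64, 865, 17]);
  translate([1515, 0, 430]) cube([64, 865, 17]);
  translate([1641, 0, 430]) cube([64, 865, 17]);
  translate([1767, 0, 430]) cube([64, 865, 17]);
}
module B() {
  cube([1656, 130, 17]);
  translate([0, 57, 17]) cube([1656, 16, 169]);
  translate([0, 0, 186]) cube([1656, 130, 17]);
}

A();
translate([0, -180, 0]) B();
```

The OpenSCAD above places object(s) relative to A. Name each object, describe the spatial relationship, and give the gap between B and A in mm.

The I-beam's nearest face is 50 mm from the bed frame's −y face.

A is a bed frame. B is an I-beam. The I-beam is on the floor beside the bed frame on its −y side. The gap between the I-beam and the bed frame is 50 mm.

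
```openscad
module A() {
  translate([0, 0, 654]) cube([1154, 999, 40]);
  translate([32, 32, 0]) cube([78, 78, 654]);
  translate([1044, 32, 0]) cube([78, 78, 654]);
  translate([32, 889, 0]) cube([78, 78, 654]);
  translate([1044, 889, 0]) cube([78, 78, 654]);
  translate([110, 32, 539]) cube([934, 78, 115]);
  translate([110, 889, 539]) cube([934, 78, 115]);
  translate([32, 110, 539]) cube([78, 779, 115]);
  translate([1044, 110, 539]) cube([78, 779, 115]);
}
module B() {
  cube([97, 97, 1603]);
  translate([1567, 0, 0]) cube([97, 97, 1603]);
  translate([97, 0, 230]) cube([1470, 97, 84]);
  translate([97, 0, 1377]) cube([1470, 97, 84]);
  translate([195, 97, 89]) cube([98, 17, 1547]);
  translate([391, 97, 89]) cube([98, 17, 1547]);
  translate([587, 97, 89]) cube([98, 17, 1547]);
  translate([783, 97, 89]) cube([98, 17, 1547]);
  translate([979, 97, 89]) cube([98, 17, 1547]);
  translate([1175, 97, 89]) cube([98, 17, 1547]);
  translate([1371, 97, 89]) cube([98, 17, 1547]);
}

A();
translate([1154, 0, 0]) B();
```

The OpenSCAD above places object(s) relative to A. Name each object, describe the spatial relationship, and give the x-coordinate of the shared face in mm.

The table's +x face and the fence section's −x face are both at x = 1154 mm.

A is a table. B is a fence section. The fence section is against the table's +x side, with their −y faces flush. The x-coordinate of the shared face is 1154 mm.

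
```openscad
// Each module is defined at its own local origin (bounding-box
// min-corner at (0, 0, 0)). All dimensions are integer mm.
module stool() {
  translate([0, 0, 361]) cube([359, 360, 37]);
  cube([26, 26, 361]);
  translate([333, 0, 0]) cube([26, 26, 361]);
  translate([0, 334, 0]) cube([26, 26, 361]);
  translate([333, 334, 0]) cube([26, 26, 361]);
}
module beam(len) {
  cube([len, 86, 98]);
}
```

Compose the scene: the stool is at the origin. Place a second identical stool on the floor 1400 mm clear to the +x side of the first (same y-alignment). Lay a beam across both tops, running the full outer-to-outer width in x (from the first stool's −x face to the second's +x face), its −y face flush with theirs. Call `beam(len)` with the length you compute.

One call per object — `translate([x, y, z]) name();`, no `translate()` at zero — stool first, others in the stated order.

stool();
translate([1759, 0, 0]) stool();
translate([0, 0, 398]) beam(2118);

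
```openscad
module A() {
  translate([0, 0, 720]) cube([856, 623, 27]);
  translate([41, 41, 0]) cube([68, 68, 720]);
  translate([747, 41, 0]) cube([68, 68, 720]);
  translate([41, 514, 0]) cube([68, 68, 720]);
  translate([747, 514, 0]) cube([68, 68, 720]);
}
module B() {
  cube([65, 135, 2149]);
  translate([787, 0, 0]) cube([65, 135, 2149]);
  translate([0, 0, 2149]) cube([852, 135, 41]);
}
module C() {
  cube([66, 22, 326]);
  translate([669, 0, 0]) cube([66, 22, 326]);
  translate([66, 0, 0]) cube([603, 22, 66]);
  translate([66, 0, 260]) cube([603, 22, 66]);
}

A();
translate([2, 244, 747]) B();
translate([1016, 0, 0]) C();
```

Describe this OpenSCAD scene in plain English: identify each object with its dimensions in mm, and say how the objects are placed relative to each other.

A is a table: top 856 mm (x) × 623 mm (y), 27 mm thick, upper face at z = 747 mm, on four 68×68 mm square legs, each inset 41 mm from the nearest pair of top edges, running from z = 0 to the bottom of the top.

B is a rectangular door frame: two vertical jambs of 65×135 mm section, 2149 mm tall, with a clear opening 722 mm wide between their inner faces. A header 41 mm tall and 135 mm deep lies on top of the jambs and spans the full outside width.

C is a rectangular picture frame lying in the x–z plane (depth along y). The opening is 603 mm wide (x) by 194 mm tall (z), surrounded by a border 66 mm wide on all four sides. The frame is 22 mm deep and is made of two full-height vertical stiles with two horizontal rails fitted between them.

The door frame is on top of the table, centred. The picture frame is on the floor beside the table on its +x side.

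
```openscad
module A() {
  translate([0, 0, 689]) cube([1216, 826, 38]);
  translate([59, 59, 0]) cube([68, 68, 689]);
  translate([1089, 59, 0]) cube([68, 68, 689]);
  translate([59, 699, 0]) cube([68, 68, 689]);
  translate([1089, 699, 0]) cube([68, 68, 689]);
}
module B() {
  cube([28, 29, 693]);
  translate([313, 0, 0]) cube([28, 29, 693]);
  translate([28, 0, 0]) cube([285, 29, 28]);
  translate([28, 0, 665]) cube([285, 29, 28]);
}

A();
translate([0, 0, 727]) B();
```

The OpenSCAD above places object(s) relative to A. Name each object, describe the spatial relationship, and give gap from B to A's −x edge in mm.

The picture frame's min-x is at 0; the table's min-x is 0; gap = 0 mm.

A is a table. B is a picture frame. The picture frame is on top of the table. The gap from the picture frame to the table's −x edge is 0 mm.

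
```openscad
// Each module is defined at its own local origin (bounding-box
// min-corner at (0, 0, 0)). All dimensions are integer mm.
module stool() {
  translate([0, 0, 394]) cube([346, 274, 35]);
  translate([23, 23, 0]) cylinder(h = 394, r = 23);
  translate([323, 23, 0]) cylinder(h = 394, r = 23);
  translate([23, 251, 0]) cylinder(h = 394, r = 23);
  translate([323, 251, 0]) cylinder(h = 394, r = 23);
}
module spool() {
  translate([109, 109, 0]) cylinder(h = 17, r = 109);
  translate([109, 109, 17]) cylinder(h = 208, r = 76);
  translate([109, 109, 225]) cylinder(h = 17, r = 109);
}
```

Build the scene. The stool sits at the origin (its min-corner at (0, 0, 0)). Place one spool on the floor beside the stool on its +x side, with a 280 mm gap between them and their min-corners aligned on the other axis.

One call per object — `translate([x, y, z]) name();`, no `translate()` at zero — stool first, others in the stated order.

stool();
translate([626, 0, 0]) spool();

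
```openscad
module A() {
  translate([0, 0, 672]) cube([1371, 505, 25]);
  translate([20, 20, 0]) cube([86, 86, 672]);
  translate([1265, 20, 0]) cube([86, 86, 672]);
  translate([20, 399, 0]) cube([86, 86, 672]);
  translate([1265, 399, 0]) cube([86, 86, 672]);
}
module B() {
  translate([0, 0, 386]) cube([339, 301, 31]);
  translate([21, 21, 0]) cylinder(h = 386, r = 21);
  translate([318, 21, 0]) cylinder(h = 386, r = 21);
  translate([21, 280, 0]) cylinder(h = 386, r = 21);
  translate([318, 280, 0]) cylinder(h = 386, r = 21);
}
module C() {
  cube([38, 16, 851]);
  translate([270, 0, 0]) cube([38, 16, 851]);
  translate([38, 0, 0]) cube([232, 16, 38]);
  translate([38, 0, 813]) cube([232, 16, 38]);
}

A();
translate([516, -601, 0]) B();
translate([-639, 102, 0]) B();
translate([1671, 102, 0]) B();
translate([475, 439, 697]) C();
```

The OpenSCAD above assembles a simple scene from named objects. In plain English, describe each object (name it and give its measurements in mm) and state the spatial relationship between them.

A is a rectangular dining table. The top is 1371×505×25 mm with its upper surface at z = 697 mm. It stands on four 86×86 mm square legs, each inset 20 mm from the nearest pair of top edges, running from the floor to the underside of the top.

B is a four-legged stool. The seat is 339×301 mm, 31 mm thick, top at z = 417 mm. It stands on four round legs, each 42 mm in diameter, from z = 0 to the seat underside, each leg's axis is inset half a diameter from the nearest pair of seat edges (so the leg's bounding box is flush with the corner).

C is a rectangular picture frame lying in the x–z plane (depth along y). The opening is 232 mm wide (x) by 775 mm tall (z), surrounded by a border 38 mm wide on all four sides. The frame is 16 mm deep and is made of two full-height vertical stiles with two horizontal rails fitted between them.

Three stools sit around the table at the −y, −x, +x sides. The picture frame is on top of the table.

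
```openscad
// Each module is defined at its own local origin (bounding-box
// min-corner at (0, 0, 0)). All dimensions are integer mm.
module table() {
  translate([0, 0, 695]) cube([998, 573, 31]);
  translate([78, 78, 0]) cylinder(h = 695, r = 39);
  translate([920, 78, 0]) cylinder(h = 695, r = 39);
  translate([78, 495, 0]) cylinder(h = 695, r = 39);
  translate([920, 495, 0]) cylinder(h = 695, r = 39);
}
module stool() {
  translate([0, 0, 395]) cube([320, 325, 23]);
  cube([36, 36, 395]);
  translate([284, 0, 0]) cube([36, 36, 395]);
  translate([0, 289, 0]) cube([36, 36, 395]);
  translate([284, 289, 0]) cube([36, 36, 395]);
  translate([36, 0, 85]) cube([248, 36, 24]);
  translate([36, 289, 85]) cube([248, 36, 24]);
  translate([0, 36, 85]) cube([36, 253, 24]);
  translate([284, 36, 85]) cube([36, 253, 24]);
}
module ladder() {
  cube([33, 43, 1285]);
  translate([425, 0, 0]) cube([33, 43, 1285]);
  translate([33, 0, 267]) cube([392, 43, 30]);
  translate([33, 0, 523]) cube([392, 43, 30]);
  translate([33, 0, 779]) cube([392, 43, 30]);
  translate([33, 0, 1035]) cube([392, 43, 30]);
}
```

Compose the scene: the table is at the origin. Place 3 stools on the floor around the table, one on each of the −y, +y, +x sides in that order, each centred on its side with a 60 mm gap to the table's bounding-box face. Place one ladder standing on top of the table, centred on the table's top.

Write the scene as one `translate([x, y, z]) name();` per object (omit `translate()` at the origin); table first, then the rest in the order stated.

table();
translate([339, -385, 0]) stool();
translate([339, 633, 0]) stool();
translate([1058, 124, 0]) stool();
translate([270, 265, 726]) ladder();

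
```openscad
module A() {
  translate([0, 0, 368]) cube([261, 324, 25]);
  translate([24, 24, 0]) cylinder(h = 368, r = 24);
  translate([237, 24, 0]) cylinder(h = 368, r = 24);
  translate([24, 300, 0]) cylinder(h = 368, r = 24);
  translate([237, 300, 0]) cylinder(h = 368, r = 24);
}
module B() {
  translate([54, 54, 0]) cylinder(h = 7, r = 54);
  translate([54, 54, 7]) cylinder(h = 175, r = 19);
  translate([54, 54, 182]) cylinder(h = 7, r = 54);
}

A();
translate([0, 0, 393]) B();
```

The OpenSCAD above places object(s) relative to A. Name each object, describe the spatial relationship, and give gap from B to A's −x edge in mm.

The spool's min-x is at 0; the stool's min-x is 0; gap = 0 mm.

A is a stool. B is a spool. The spool is on top of the stool. The gap from the spool to the stool's −x edge is 0 mm.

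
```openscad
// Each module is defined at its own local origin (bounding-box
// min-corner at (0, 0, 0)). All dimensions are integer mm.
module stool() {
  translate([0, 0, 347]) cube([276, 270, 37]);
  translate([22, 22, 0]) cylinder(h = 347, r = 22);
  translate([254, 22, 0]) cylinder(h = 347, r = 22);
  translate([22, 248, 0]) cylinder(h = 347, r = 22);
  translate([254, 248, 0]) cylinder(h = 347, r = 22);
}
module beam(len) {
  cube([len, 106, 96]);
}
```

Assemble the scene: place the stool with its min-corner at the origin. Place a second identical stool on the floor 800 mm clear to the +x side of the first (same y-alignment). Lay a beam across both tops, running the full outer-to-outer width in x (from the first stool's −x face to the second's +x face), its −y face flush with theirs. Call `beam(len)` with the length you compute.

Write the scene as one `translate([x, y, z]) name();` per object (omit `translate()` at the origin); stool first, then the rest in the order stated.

stool();
translate([1076, 0, 0]) stool();
translate([0, 0, 384]) beam(1352);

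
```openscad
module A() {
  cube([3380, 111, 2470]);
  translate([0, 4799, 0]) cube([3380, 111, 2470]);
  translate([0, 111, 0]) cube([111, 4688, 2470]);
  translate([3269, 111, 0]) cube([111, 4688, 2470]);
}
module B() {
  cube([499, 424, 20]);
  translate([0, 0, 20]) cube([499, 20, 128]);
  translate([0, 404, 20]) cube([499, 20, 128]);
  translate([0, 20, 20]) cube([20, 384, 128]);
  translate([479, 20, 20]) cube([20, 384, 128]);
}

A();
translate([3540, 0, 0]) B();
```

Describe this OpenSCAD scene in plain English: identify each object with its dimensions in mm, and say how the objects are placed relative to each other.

A is a box-shaped house frame (walls only): outside footprint 3380×4910 mm, wall height 2470 mm, wall thickness 111 mm. The two y-facing walls run the full x-width; the two x-facing walls fit between the inner faces of the y-facing walls.

B is an open storage box with external size 499×424×148 mm and wall thickness 20 mm (the base is also 20 mm thick). The base covers the whole footprint; the four walls stand on the base, with the y-facing walls full-width and the x-facing walls fitting between their inner faces.

The open box is on the floor beside the house frame on its +x side.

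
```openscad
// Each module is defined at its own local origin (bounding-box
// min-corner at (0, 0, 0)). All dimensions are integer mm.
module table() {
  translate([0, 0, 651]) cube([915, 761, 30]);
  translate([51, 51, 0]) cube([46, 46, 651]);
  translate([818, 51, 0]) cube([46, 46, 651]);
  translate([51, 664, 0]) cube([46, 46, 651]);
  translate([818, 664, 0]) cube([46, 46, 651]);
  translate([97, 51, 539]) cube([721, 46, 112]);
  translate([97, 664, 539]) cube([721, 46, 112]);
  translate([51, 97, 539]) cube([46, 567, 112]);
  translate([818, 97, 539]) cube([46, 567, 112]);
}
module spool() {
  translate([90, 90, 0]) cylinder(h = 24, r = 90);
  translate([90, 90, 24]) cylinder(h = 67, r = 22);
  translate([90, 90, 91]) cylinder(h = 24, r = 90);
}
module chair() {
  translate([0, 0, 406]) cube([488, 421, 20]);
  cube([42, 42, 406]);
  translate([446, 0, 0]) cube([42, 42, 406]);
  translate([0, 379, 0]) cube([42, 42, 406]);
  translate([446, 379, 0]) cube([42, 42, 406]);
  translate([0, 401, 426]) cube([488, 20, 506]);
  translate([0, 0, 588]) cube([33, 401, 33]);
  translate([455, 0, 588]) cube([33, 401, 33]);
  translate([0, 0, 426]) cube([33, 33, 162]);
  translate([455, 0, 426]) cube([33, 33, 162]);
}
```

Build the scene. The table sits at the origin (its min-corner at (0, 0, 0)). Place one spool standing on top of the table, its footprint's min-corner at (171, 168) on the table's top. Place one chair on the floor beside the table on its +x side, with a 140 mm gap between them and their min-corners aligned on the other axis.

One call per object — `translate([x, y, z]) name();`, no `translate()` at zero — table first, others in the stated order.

table();
translate([171, 168, 681]) spool();
translate([1055, 0, 0]) chair();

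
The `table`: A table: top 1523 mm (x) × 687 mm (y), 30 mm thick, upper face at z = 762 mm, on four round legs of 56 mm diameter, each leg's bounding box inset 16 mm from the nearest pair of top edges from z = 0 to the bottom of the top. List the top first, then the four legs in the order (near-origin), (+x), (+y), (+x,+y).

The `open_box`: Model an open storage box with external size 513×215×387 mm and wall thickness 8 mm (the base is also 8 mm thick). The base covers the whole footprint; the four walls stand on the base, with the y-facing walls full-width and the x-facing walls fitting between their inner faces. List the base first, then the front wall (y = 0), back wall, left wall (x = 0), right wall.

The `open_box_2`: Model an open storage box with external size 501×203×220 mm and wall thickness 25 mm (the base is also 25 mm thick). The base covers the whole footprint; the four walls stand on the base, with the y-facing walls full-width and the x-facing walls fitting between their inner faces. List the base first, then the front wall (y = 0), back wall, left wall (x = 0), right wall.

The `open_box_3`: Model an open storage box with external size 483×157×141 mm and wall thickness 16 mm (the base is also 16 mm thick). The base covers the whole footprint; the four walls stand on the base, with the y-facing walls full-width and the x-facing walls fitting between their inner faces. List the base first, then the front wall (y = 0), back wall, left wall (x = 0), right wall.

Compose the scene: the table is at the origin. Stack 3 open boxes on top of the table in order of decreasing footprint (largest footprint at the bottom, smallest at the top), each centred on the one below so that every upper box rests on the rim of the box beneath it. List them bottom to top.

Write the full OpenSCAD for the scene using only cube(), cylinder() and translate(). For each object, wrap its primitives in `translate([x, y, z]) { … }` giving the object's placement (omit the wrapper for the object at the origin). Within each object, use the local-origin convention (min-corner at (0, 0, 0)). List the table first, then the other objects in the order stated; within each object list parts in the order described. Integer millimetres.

translate([0, 0, 732]) cube([1523, 687, 30]);
translate([44, 44, 0]) cylinder(h = 732, r = 28);
translate([1479, 44, 0]) cylinder(h = 732, r = 28);
translate([44, 643, 0]) cylinder(h = 732, r = 28);
translate([1479, 643, 0]) cylinder(h = 732, r = 28);
translate([505, 236, 762]) {
  cube([513, 215, 8]);
  translate([0, 0, 8]) cube([513, 8, 379]);
  translate([0, 207, 8]) cube([513, 8, 379]);
  translate([0, 8, 8]) cube([8, 199, 379]);
  translate([505, 8, 8]) cube([8, 199, 379]);
}
translate([511, 242, 1149]) {
  cube([501, 203, 25]);
  translate([0, 0, 25]) cube([501, 25, 195]);
  translate([0, 178, 25]) cube([501, 25, 195]);
  translate([0, 25, 25]) cube([25, 153, 195]);
  translate([476, 25, 25]) cube([25, 153, 195]);
}
translate([520, 265, 1369]) {
  cube([483, 157, 16]);
  translate([0, 0, 16]) cube([483, 16, 125]);
  translate([0, 141, 16]) cube([483, 16, 125]);
  translate([0, 16, 16]) cube([16, 125, 125]);
  translate([467, 16, 16]) cube([16, 125, 125]);
}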